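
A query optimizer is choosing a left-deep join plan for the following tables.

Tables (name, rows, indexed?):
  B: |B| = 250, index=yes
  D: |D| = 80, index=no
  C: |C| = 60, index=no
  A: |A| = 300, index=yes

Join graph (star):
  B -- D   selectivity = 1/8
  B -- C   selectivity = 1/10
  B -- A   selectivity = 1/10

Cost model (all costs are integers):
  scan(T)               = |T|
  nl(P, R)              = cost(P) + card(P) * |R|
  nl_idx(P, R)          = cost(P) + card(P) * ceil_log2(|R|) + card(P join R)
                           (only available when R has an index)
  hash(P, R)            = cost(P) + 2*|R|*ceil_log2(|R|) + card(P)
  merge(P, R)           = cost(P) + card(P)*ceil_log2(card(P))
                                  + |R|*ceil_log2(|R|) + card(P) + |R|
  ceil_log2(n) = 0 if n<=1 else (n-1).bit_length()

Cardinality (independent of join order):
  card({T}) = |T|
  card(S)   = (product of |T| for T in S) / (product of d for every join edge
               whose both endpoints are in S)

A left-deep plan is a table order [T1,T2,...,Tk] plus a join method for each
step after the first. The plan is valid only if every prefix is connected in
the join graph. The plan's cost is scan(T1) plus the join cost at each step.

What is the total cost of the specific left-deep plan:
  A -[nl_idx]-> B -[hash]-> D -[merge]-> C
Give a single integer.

1369240

step 1: scan A: cost=300, card=300
step 2: join B via nl_idx
    card(P join B) = 300*250/(10) = 7500
    cost = 300 + 300*8 + 7500 = 10200
step 3: join D via hash
    card(P join D) = 7500*80/(8) = 75000
    cost = 10200 + 2*80*7 + 7500 = 18820
step 4: join C via merge
    card(P join C) = 75000*60/(10) = 450000
    cost = 18820 + 75000*17 + 60*6 + 75000 + 60 = 1369240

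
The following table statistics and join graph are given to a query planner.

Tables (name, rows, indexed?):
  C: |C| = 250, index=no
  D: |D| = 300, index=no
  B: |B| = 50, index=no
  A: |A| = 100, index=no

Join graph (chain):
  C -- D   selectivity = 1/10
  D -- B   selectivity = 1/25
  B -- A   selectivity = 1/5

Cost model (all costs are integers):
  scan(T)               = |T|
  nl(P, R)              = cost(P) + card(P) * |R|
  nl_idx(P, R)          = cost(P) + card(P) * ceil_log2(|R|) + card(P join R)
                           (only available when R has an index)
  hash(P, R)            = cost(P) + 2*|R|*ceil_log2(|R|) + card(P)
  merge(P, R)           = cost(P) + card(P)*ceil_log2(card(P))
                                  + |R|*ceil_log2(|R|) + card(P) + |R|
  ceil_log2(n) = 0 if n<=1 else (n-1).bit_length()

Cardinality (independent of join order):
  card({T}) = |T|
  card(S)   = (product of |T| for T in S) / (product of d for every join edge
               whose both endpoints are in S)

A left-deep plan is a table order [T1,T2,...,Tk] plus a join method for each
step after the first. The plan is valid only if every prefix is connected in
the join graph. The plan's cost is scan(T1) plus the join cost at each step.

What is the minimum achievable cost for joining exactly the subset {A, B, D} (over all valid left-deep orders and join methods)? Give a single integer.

3200

Selinger DP over subsets of {A,B,D}:
  {D}: scan cost=300, card=300
  {B}: scan cost=50, card=50
  {A}: scan cost=100, card=100
  {BD}: card=600; try (B,hash)→1200, (D,merge)→3400, (B,merge)→3650, (D,hash)→5500, (D,nl)→15050, (B,nl)→15300; best=1200 via (B,hash)
  {AB}: card=1000; try (B,hash)→800, (A,merge)→1200, (B,merge)→1250, (A,hash)→1500, (A,nl)→5050, (B,nl)→5100; best=800 via (B,hash)
  {ABD}: card=12000; try (A,hash)→3200, (D,hash)→7200, (A,merge)→8600, (D,merge)→14800, (A,nl)→61200, (D,nl)→300800; best=3200 via (A,hash)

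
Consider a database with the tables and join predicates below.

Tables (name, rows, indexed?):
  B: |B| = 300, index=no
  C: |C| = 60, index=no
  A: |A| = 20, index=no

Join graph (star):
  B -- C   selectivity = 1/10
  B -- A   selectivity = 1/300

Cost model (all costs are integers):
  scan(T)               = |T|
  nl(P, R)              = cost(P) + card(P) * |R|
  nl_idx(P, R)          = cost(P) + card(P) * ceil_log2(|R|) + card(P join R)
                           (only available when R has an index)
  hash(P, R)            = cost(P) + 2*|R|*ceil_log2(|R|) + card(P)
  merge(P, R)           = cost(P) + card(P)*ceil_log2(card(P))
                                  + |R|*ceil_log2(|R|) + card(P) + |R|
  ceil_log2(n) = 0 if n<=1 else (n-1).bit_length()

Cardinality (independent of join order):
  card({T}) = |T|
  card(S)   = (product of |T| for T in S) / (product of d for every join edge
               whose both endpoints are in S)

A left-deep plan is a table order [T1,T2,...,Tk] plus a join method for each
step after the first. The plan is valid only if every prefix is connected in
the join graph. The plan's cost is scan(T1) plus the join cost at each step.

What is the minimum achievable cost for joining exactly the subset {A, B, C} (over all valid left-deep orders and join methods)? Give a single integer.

Selinger DP over subsets of {A,B,C}:
  {B}: scan cost=300, card=300
  {C}: scan cost=60, card=60
  {A}: scan cost=20, card=20
  {BC}: card=1800; try (C,hash)→1320, (B,merge)→3480, (C,merge)→3720, (B,hash)→5520, (B,nl)→18060, (C,nl)→18300; best=1320 via (C,hash)
  {AB}: card=20; try (A,hash)→800, (B,merge)→3140, (A,merge)→3420, (B,hash)→5440, (B,nl)→6020, (A,nl)→6300; best=800 via (A,hash)
  {ABC}: card=120; try (C,merge)→1340, (C,hash)→1540, (C,nl)→2000, (A,hash)→3320, (A,merge)→23040, (A,nl)→37320; best=1340 via (C,merge)

1340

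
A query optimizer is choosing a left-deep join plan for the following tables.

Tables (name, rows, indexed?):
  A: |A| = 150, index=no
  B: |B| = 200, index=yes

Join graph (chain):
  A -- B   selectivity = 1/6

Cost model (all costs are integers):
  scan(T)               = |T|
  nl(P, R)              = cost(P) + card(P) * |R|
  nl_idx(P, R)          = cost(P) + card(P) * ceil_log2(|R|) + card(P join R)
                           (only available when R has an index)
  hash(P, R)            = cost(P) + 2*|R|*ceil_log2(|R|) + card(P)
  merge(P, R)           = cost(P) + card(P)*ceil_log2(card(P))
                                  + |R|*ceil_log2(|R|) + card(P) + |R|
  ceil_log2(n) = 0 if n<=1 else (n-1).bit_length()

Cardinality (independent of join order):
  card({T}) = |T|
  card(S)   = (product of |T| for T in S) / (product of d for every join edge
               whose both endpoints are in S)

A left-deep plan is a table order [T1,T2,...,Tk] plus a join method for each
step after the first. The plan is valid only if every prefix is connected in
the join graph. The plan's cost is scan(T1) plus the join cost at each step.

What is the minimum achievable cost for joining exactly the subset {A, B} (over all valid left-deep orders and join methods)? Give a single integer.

2800

Selinger DP over subsets of {A,B}:
  {A}: scan cost=150, card=150
  {B}: scan cost=200, card=200
  {AB}: card=5000; try (A,hash)→2800, (B,merge)→3300, (A,merge)→3350, (B,hash)→3500, (B,nl_idx)→6350, (B,nl)→30150 …(+1); best=2800 via (A,hash)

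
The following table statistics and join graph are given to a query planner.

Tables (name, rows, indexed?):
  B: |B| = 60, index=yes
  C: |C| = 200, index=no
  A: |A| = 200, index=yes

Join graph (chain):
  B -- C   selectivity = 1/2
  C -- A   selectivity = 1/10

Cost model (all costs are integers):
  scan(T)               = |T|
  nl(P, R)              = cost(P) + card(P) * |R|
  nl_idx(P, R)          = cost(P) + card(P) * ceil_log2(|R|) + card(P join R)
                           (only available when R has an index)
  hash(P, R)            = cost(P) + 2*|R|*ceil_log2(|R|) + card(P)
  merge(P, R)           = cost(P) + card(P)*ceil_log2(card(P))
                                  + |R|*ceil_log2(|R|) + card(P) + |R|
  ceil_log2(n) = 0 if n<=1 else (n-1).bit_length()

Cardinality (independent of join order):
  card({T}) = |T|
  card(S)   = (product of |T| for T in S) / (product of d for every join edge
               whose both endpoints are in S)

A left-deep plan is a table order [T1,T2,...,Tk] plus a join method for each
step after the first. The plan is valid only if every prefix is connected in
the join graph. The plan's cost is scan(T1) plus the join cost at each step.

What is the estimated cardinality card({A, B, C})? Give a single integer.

120000

Tables in S: A(200), B(60), C(200)
Edges inside S: B-C(d=2), C-A(d=10)
numerator = 200 * 60 * 200 = 2400000
denominator = 2 * 10 = 20
card(S) = 2400000 / 20 = 120000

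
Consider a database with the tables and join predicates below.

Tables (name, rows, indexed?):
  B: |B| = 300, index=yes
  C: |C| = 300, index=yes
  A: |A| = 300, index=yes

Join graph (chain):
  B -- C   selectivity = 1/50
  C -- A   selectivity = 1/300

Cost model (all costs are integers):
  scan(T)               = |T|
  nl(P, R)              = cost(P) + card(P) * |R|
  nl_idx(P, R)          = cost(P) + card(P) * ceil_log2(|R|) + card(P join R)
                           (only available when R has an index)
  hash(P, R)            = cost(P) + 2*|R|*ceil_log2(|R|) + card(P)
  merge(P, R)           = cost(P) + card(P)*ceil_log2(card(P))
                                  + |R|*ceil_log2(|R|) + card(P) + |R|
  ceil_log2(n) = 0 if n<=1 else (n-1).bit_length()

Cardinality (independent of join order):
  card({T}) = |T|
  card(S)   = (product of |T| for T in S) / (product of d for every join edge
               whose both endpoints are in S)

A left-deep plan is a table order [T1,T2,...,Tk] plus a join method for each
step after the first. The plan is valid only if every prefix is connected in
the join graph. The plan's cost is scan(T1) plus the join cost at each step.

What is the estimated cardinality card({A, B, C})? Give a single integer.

Tables in S: A(300), B(300), C(300)
Edges inside S: B-C(d=50), C-A(d=300)
numerator = 300 * 300 * 300 = 27000000
denominator = 50 * 300 = 15000
card(S) = 27000000 / 15000 = 1800

1800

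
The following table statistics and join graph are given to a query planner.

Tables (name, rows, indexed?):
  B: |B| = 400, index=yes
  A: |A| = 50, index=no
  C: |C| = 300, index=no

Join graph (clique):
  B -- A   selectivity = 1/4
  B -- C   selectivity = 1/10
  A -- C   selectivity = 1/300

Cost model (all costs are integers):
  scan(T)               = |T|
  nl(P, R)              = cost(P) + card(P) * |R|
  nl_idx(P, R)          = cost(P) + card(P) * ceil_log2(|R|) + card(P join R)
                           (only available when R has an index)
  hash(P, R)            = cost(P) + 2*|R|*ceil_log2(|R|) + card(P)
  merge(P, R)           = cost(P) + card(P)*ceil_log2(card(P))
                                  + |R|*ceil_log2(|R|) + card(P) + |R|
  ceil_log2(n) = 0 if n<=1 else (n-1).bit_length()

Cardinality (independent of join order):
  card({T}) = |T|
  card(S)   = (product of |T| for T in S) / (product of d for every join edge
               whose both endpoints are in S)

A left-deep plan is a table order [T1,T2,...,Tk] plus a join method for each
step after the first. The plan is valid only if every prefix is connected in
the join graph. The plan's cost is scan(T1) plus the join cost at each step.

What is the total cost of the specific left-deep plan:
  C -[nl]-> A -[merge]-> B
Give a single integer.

19650

step 1: scan C: cost=300, card=300
step 2: join A via nl
    card(P join A) = 300*50/(300) = 50
    cost = 300 + 300*50 = 15300
step 3: join B via merge
    card(P join B) = 50*400/(4*10) = 500
    cost = 15300 + 50*6 + 400*9 + 50 + 400 = 19650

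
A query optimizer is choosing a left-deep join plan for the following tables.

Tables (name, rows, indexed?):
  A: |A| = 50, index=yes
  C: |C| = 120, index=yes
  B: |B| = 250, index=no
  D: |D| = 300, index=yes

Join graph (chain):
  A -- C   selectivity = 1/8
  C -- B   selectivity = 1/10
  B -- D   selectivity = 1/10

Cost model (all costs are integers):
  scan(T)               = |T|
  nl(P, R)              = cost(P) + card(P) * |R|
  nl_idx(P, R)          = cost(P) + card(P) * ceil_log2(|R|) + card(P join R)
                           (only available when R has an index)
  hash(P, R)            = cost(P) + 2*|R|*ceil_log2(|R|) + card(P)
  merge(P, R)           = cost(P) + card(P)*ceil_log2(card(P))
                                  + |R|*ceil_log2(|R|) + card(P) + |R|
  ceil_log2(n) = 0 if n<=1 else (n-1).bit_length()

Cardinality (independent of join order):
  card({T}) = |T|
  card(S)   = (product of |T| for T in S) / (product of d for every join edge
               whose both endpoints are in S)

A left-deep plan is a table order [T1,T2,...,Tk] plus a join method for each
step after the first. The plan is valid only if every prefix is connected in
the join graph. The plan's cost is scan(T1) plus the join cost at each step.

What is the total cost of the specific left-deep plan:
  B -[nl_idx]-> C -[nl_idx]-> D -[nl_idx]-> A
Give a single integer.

1224500

step 1: scan B: cost=250, card=250
step 2: join C via nl_idx
    card(P join C) = 250*120/(10) = 3000
    cost = 250 + 250*7 + 3000 = 5000
step 3: join D via nl_idx
    card(P join D) = 3000*300/(10) = 90000
    cost = 5000 + 3000*9 + 90000 = 122000
step 4: join A via nl_idx
    card(P join A) = 90000*50/(8) = 562500
    cost = 122000 + 90000*6 + 562500 = 1224500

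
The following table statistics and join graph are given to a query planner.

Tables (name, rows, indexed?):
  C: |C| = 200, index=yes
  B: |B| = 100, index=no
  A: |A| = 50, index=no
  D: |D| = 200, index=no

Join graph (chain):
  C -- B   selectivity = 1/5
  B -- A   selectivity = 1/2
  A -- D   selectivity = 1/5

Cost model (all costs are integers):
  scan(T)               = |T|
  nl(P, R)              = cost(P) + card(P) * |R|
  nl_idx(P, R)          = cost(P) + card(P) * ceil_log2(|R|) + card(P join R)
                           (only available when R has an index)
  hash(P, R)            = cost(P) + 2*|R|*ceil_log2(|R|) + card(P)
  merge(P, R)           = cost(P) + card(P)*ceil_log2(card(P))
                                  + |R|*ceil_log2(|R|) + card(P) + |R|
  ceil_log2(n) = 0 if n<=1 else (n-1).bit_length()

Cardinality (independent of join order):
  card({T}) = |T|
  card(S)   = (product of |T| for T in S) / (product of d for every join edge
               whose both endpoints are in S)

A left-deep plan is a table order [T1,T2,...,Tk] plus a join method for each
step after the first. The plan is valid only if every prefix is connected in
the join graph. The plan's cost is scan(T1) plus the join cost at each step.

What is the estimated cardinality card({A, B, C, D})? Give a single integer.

4000000

Tables in S: A(50), B(100), C(200), D(200)
Edges inside S: C-B(d=5), B-A(d=2), A-D(d=5)
numerator = 50 * 100 * 200 * 200 = 200000000
denominator = 5 * 2 * 5 = 50
card(S) = 200000000 / 50 = 4000000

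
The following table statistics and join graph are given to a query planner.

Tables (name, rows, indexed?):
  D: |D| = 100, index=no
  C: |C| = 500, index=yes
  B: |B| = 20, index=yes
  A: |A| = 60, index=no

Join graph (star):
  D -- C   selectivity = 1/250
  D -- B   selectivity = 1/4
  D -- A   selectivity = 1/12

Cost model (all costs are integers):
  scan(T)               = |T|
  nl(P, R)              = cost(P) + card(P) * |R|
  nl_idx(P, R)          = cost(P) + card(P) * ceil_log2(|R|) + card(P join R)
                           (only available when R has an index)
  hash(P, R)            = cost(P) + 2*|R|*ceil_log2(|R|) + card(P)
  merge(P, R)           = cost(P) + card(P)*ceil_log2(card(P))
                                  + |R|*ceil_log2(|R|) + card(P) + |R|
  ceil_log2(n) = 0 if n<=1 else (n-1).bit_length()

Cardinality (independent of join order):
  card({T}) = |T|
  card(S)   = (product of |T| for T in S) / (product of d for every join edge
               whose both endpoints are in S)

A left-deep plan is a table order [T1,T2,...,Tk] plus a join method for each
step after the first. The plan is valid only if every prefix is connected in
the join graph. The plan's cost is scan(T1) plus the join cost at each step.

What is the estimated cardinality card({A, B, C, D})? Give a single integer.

5000

Tables in S: A(60), B(20), C(500), D(100)
Edges inside S: D-C(d=250), D-B(d=4), D-A(d=12)
numerator = 60 * 20 * 500 * 100 = 60000000
denominator = 250 * 4 * 12 = 12000
card(S) = 60000000 / 12000 = 5000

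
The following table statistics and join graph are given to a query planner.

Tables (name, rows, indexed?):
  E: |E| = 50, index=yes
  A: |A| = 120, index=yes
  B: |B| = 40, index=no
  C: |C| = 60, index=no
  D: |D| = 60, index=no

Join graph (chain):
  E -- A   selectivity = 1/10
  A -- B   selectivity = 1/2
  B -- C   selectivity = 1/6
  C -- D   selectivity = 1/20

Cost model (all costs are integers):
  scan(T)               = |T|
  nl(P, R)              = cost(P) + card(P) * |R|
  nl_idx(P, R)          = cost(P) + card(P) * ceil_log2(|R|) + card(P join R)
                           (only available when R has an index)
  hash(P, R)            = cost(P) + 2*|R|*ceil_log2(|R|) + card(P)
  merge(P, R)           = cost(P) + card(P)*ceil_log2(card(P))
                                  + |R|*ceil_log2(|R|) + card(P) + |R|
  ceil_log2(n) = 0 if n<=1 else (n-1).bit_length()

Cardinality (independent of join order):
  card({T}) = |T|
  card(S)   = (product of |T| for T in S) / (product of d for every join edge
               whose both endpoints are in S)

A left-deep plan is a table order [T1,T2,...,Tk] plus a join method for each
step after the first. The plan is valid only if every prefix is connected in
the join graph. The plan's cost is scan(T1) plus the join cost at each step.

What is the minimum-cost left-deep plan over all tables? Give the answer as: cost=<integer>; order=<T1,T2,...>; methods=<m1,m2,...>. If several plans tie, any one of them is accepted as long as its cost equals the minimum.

Selinger DP (subsets sized 1..n):
  {E}: scan cost=50, card=50
  {A}: scan cost=120, card=120
  {B}: scan cost=40, card=40
  {C}: scan cost=60, card=60
  {D}: scan cost=60, card=60
  {AE}: card=600; try (E,hash)→840, (A,nl_idx)→1000, (A,merge)→1360, (E,merge)→1430, (E,nl_idx)→1440, (A,hash)→1780 …(+2); best=840 via (E,hash)
  {AB}: card=2400; try (B,hash)→720, (A,merge)→1280, (B,merge)→1360, (A,hash)→1760, (A,nl_idx)→2720, (A,nl)→4840 …(+1); best=720 via (B,hash)
  {BC}: card=400; try (B,hash)→600, (C,merge)→740, (B,merge)→760, (C,hash)→800, (C,nl)→2440, (B,nl)→2460; best=600 via (B,hash)
  {CD}: card=180; try (D,hash)→840, (C,hash)→840, (D,merge)→900, (C,merge)→900, (D,nl)→3660, (C,nl)→3660; best=840 via (D,hash)
  {ABE}: card=12000; try (B,hash)→1920, (E,hash)→3720, (B,merge)→7720, (B,nl)→24840, (E,nl_idx)→27120, (E,merge)→32270 …(+1); best=1920 via (B,hash)
  {ABC}: card=24000; try (A,hash)→2680, (C,hash)→3840, (A,merge)→5560, (A,nl_idx)→27400, (C,merge)→32340, (A,nl)→48600 …(+1); best=2680 via (A,hash)
  {BCD}: card=1200; try (B,hash)→1500, (D,hash)→1720, (B,merge)→2740, (D,merge)→5020, (B,nl)→8040, (D,nl)→24600; best=1500 via (B,hash)
  {ABCE}: card=120000; try (C,hash)→14640, (E,hash)→27280, (C,merge)→182340, (E,nl_idx)→266680, (E,merge)→387030, (C,nl)→721920 …(+1); best=14640 via (C,hash)
  {ABCD}: card=72000; try (A,hash)→4380, (A,merge)→16860, (D,hash)→27400, (A,nl_idx)→81900, (A,nl)→145500, (D,merge)→387100 …(+1); best=4380 via (A,hash)
  {ABCDE}: card=360000; try (E,hash)→76980, (D,hash)→135360, (E,nl_idx)→796380, (E,merge)→1300730, (D,merge)→2175060, (E,nl)→3604380 …(+1); best=76980 via (E,hash)

cost=76980; order=C,D,B,A,E; methods=hash,hash,hash,hash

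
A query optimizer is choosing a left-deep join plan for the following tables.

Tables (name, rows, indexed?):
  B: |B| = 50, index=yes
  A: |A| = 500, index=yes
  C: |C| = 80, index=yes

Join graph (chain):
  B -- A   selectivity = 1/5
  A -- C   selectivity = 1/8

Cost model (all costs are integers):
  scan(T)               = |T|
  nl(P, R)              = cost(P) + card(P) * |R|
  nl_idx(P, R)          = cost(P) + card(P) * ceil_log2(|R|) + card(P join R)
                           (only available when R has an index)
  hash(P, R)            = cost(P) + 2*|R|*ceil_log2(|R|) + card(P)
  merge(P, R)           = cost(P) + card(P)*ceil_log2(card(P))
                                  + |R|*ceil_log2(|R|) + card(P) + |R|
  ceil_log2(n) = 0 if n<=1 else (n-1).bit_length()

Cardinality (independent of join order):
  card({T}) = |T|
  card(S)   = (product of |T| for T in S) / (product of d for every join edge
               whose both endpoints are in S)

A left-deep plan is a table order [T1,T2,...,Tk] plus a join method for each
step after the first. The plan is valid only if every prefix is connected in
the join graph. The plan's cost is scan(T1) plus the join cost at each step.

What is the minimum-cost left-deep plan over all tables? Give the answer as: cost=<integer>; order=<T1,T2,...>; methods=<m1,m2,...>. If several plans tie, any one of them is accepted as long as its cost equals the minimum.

Selinger DP (subsets sized 1..n):
  {B}: scan cost=50, card=50
  {A}: scan cost=500, card=500
  {C}: scan cost=80, card=80
  {AB}: card=5000; try (B,hash)→1600, (A,merge)→5400, (A,nl_idx)→5500, (B,merge)→5850, (B,nl_idx)→8500, (A,hash)→9100 …(+2); best=1600 via (B,hash)
  {AC}: card=5000; try (C,hash)→2120, (A,merge)→5720, (A,nl_idx)→5800, (C,merge)→6140, (C,nl_idx)→9000, (A,hash)→9160 …(+2); best=2120 via (C,hash)
  {ABC}: card=50000; try (C,hash)→7720, (B,hash)→7720, (C,merge)→72240, (B,merge)→72470, (B,nl_idx)→82120, (C,nl_idx)→86600 …(+2); best=7720 via (C,hash)

cost=7720; order=A,B,C; methods=hash,hash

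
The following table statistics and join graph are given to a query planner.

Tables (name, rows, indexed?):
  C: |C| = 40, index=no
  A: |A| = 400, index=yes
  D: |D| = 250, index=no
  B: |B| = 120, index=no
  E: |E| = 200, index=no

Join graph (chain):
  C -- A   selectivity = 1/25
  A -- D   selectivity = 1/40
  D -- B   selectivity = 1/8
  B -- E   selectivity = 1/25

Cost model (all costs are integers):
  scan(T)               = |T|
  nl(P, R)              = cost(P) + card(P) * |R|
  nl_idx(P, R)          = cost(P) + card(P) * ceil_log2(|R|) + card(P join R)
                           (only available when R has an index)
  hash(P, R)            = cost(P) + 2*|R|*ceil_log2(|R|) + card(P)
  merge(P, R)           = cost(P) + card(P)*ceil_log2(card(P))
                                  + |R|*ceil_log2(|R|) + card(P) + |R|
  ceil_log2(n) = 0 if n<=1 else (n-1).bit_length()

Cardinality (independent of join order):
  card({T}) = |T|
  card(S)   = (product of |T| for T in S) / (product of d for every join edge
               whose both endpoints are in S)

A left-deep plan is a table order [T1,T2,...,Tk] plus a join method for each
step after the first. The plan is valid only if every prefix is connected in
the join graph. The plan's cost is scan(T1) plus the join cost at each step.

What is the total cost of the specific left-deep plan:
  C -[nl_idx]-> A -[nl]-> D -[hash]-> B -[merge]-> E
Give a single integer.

1188520

step 1: scan C: cost=40, card=40
step 2: join A via nl_idx
    card(P join A) = 40*400/(25) = 640
    cost = 40 + 40*9 + 640 = 1040
step 3: join D via nl
    card(P join D) = 640*250/(40) = 4000
    cost = 1040 + 640*250 = 161040
step 4: join B via hash
    card(P join B) = 4000*120/(8) = 60000
    cost = 161040 + 2*120*7 + 4000 = 166720
step 5: join E via merge
    card(P join E) = 60000*200/(25) = 480000
    cost = 166720 + 60000*16 + 200*8 + 60000 + 200 = 1188520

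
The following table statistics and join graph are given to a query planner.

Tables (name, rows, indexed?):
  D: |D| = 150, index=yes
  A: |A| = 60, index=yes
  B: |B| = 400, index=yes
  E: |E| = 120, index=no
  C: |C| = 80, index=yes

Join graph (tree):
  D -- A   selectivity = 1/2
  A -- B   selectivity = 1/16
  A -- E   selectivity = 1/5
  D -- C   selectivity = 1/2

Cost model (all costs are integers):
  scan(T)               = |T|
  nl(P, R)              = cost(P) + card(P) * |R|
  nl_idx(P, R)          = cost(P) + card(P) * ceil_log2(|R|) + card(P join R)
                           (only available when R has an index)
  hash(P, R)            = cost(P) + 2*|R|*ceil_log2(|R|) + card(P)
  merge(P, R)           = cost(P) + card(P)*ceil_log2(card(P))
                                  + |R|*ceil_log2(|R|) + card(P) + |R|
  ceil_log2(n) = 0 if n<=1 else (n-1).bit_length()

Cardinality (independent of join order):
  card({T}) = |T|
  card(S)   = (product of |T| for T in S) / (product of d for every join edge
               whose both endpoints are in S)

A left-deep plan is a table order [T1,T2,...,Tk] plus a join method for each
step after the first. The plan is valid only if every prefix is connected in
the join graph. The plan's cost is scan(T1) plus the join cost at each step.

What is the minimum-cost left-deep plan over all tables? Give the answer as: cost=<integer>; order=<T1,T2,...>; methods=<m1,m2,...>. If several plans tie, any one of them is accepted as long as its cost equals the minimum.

Selinger DP (subsets sized 1..n):
  {D}: scan cost=150, card=150
  {A}: scan cost=60, card=60
  {B}: scan cost=400, card=400
  {E}: scan cost=120, card=120
  {C}: scan cost=80, card=80
  {AD}: card=4500; try (A,hash)→1020, (D,merge)→1830, (A,merge)→1920, (D,hash)→2520, (D,nl_idx)→5040, (A,nl_idx)→5550 …(+2); best=1020 via (A,hash)
  {CD}: card=6000; try (C,hash)→1420, (D,merge)→2070, (C,merge)→2140, (D,hash)→2560, (D,nl_idx)→6720, (C,nl_idx)→7200 …(+2); best=1420 via (C,hash)
  {AB}: card=1500; try (A,hash)→1520, (B,nl_idx)→2100, (A,nl_idx)→4300, (B,merge)→4480, (A,merge)→4820, (B,hash)→7320 …(+2); best=1520 via (A,hash)
  {AE}: card=1440; try (A,hash)→960, (E,merge)→1440, (A,merge)→1500, (E,hash)→1800, (A,nl_idx)→2280, (E,nl)→7260 …(+1); best=960 via (A,hash)
  {ABD}: card=112500; try (D,hash)→5420, (B,hash)→12720, (D,merge)→20870, (B,merge)→68020, (D,nl_idx)→126020, (B,nl_idx)→154020 …(+2); best=5420 via (D,hash)
  {ADE}: card=108000; try (D,hash)→4800, (E,hash)→7200, (D,merge)→19590, (E,merge)→64980, (D,nl_idx)→120480, (D,nl)→216960 …(+1); best=4800 via (D,hash)
  {ACD}: card=180000; try (C,hash)→6640, (A,hash)→8140, (C,merge)→64660, (A,merge)→85840, (C,nl_idx)→212520, (A,nl_idx)→217420 …(+2); best=6640 via (C,hash)
  {ABE}: card=36000; try (E,hash)→4700, (B,hash)→9600, (E,merge)→20480, (B,merge)→22240, (B,nl_idx)→49920, (E,nl)→181520 …(+1); best=4700 via (E,hash)
  {ABDE}: card=2700000; try (D,hash)→43100, (E,hash)→119600, (B,hash)→120000, (D,merge)→618050, (B,merge)→1952800, (E,merge)→2031380 …(+5); best=43100 via (D,hash)
  {ABCD}: card=4500000; try (C,hash)→119040, (B,hash)→193840, (C,merge)→2031060, (B,merge)→3430640, (C,nl_idx)→5292920, (B,nl_idx)→6126640 …(+2); best=119040 via (C,hash)
  {ACDE}: card=4320000; try (C,hash)→113920, (E,hash)→188320, (C,merge)→1949440, (E,merge)→3427600, (C,nl_idx)→5080800, (C,nl)→8644800 …(+1); best=113920 via (C,hash)
  {ABCDE}: card=108000000; try (C,hash)→2744220, (B,hash)→4441120, (E,hash)→4620720, (C,merge)→62143740, (B,merge)→103797920, (E,merge)→108120000 …(+5); best=2744220 via (C,hash)

cost=2744220; order=B,A,E,D,C; methods=hash,hash,hash,hash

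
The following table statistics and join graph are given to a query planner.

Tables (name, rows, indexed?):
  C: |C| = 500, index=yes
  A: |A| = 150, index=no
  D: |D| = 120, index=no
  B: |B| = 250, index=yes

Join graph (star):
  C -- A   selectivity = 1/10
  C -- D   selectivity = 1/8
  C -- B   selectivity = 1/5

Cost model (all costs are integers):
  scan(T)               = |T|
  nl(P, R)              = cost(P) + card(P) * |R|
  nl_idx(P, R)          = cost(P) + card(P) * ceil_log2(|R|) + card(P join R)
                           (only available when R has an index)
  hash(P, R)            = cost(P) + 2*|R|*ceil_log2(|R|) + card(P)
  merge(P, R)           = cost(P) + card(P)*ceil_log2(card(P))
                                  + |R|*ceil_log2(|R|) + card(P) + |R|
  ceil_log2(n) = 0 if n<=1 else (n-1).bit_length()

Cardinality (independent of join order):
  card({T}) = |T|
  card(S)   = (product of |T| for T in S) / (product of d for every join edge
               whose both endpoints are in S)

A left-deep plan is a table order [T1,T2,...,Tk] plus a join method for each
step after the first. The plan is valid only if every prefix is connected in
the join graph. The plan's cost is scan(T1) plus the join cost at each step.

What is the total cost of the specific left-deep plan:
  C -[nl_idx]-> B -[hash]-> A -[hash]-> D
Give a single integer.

433580

step 1: scan C: cost=500, card=500
step 2: join B via nl_idx
    card(P join B) = 500*250/(5) = 25000
    cost = 500 + 500*8 + 25000 = 29500
step 3: join A via hash
    card(P join A) = 25000*150/(10) = 375000
    cost = 29500 + 2*150*8 + 25000 = 56900
step 4: join D via hash
    card(P join D) = 375000*120/(8) = 5625000
    cost = 56900 + 2*120*7 + 375000 = 433580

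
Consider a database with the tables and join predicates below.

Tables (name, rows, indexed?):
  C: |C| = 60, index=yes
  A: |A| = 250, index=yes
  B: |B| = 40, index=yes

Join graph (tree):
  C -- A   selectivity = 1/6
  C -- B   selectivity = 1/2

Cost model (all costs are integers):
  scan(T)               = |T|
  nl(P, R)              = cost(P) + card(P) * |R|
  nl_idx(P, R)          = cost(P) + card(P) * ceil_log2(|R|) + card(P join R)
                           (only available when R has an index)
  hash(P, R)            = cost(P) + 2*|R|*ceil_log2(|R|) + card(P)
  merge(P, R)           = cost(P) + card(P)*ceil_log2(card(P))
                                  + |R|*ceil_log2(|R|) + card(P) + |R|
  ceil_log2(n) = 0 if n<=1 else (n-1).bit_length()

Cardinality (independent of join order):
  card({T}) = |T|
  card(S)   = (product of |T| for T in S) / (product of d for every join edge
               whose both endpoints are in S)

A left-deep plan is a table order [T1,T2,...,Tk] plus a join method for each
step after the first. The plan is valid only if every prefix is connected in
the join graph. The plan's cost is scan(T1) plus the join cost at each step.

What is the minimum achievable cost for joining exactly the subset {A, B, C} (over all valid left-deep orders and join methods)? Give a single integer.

4200

Selinger DP over subsets of {A,B,C}:
  {C}: scan cost=60, card=60
  {A}: scan cost=250, card=250
  {B}: scan cost=40, card=40
  {AC}: card=2500; try (C,hash)→1220, (A,merge)→2730, (C,merge)→2920, (A,nl_idx)→3040, (A,hash)→4120, (C,nl_idx)→4250 …(+2); best=1220 via (C,hash)
  {BC}: card=1200; try (B,hash)→600, (C,merge)→740, (B,merge)→760, (C,hash)→800, (C,nl_idx)→1480, (B,nl_idx)→1620 …(+2); best=600 via (B,hash)
  {ABC}: card=50000; try (B,hash)→4200, (A,hash)→5800, (A,merge)→17250, (B,merge)→34000, (A,nl_idx)→60200, (B,nl_idx)→66220 …(+2); best=4200 via (B,hash)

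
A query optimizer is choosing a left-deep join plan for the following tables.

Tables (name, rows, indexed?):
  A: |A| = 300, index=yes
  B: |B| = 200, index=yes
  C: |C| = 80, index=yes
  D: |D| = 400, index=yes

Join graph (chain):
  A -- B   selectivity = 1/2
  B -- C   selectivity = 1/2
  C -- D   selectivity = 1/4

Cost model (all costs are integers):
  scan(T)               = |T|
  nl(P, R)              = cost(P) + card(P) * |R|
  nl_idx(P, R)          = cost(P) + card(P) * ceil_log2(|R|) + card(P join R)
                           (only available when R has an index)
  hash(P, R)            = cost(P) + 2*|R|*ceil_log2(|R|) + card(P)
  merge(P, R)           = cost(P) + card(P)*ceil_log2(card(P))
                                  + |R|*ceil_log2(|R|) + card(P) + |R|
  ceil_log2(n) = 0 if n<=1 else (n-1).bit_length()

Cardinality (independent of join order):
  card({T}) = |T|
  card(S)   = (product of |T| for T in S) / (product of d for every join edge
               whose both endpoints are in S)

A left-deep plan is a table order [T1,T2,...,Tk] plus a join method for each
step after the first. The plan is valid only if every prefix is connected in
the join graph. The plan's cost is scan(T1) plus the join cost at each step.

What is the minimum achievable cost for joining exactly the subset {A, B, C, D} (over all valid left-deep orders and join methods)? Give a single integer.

818520

Selinger DP over subsets of {A,B,C,D}:
  {A}: scan cost=300, card=300
  {B}: scan cost=200, card=200
  {C}: scan cost=80, card=80
  {D}: scan cost=400, card=400
  {AB}: card=30000; try (B,hash)→3800, (A,merge)→5000, (B,merge)→5100, (A,hash)→5800, (A,nl_idx)→32000, (B,nl_idx)→32700 …(+2); best=3800 via (B,hash)
  {BC}: card=8000; try (C,hash)→1520, (B,merge)→2520, (C,merge)→2640, (B,hash)→3360, (B,nl_idx)→8720, (C,nl_idx)→9600 …(+2); best=1520 via (C,hash)
  {CD}: card=8000; try (C,hash)→1920, (D,merge)→4720, (C,merge)→5040, (D,hash)→7360, (D,nl_idx)→8800, (C,nl_idx)→11200 …(+2); best=1920 via (C,hash)
  {ABC}: card=1200000; try (A,hash)→14920, (C,hash)→34920, (A,merge)→116520, (C,merge)→484440, (A,nl_idx)→1273520, (C,nl_idx)→1413800 …(+2); best=14920 via (A,hash)
  {BCD}: card=800000; try (B,hash)→13120, (D,hash)→16720, (B,merge)→115720, (D,merge)→117520, (B,nl_idx)→865920, (D,nl_idx)→873520 …(+2); best=13120 via (B,hash)
  {ABCD}: card=120000000; try (A,hash)→818520, (D,hash)→1222120, (A,merge)→16816120, (D,merge)→26418920, (A,nl_idx)→127213120, (D,nl_idx)→130814920 …(+2); best=818520 via (A,hash)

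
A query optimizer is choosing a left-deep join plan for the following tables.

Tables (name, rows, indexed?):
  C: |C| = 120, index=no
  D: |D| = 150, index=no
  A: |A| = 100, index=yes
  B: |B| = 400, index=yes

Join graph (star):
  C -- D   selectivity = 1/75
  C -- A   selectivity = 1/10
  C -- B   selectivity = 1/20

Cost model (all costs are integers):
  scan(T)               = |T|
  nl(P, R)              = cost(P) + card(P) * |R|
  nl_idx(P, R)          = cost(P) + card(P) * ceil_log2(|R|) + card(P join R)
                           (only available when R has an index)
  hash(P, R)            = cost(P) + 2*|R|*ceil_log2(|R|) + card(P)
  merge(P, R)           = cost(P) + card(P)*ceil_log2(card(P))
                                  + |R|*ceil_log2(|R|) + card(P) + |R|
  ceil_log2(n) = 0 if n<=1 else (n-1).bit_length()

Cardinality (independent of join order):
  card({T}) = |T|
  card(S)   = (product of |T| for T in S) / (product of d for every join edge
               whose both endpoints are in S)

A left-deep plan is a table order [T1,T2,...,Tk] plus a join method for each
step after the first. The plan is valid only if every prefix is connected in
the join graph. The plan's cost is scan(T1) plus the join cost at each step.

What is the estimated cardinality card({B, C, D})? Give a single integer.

Tables in S: B(400), C(120), D(150)
Edges inside S: C-D(d=75), C-B(d=20)
numerator = 400 * 120 * 150 = 7200000
denominator = 75 * 20 = 1500
card(S) = 7200000 / 1500 = 4800

4800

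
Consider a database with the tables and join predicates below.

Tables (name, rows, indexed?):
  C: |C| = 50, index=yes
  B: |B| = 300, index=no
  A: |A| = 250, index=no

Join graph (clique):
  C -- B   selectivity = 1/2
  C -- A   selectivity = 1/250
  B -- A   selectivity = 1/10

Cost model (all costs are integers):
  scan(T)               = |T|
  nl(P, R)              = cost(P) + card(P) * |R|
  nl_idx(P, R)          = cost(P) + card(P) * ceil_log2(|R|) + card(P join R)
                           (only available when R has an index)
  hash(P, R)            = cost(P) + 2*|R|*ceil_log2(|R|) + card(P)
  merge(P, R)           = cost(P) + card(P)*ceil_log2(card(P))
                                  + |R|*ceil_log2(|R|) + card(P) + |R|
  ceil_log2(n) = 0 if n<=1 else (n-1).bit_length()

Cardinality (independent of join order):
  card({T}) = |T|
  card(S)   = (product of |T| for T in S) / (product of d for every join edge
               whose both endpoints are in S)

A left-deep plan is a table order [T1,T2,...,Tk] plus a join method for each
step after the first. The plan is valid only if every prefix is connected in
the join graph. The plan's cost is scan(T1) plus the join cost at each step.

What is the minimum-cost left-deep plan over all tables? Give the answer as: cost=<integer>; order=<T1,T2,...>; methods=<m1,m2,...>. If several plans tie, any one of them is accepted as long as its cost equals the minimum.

cost=4450; order=A,C,B; methods=hash,merge

Selinger DP (subsets sized 1..n):
  {C}: scan cost=50, card=50
  {B}: scan cost=300, card=300
  {A}: scan cost=250, card=250
  {BC}: card=7500; try (C,hash)→1200, (B,merge)→3400, (C,merge)→3650, (B,hash)→5500, (C,nl_idx)→9600, (B,nl)→15050 …(+1); best=1200 via (C,hash)
  {AC}: card=50; try (C,hash)→1100, (C,nl_idx)→1800, (A,merge)→2650, (C,merge)→2850, (A,hash)→4100, (A,nl)→12550 …(+1); best=1100 via (C,hash)
  {AB}: card=7500; try (A,hash)→4600, (B,merge)→5500, (A,merge)→5550, (B,hash)→5900, (B,nl)→75250, (A,nl)→75300; best=4600 via (A,hash)
  {ABC}: card=750; try (B,merge)→4450, (B,hash)→6550, (C,hash)→12700, (A,hash)→12700, (B,nl)→16100, (C,nl_idx)→50350 …(+4); best=4450 via (B,merge)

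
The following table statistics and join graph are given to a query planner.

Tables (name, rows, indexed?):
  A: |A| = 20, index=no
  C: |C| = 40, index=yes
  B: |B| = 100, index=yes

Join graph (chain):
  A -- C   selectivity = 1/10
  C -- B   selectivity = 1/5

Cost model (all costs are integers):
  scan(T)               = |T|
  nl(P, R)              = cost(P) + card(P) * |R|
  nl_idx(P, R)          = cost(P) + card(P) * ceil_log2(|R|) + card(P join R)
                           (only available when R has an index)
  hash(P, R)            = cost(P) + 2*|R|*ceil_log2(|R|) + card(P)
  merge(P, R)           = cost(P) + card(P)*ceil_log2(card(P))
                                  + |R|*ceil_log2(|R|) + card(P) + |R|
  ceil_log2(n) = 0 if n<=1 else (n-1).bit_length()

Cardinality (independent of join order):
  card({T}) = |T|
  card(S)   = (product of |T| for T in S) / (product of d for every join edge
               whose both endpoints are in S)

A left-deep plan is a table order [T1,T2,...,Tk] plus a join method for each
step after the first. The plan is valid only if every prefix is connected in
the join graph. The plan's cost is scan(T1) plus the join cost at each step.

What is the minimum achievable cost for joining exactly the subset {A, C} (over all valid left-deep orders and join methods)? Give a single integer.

Selinger DP over subsets of {A,C}:
  {A}: scan cost=20, card=20
  {C}: scan cost=40, card=40
  {AC}: card=80; try (C,nl_idx)→220, (A,hash)→280, (C,merge)→420, (A,merge)→440, (C,hash)→520, (C,nl)→820 …(+1); best=220 via (C,nl_idx)

220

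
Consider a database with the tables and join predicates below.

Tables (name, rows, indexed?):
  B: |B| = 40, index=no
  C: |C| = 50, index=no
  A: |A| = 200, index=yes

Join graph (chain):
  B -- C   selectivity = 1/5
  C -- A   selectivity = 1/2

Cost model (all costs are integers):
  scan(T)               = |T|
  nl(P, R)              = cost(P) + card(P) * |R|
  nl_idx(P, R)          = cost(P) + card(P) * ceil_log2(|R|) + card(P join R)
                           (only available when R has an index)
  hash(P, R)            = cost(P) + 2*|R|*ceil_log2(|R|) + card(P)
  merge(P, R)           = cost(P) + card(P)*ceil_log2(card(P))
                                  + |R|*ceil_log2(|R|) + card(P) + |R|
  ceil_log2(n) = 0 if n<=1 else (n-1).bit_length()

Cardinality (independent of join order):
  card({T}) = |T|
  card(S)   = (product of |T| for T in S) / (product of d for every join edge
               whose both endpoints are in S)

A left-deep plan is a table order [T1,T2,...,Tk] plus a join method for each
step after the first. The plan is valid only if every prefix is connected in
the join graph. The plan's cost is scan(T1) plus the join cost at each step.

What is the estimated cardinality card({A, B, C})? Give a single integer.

40000

Tables in S: A(200), B(40), C(50)
Edges inside S: B-C(d=5), C-A(d=2)
numerator = 200 * 40 * 50 = 400000
denominator = 5 * 2 = 10
card(S) = 400000 / 10 = 40000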